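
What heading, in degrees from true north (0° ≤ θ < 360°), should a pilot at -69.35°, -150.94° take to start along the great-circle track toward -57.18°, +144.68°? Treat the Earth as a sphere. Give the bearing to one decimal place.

261.0°

Δλ = 144.68 − -150.94 = 295.62°; wrapped into (−180°, 180°]: -64.38°.
θ = atan2( sin Δλ · cos φ₂ , cos φ₁ · sin φ₂ − sin φ₁ · cos φ₂ · cos Δλ )
  = atan2(-0.48871, -0.07706) = -98.961° → normalised to [0°, 360°): 261.039°.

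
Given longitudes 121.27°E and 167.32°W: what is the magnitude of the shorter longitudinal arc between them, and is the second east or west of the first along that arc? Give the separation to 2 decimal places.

71.41° east

Raw difference: -167.32 − 121.27 = -288.59°.
Normalise into (−180°, 180°]: -288.59° + 360° = 71.41°.
Positive ⇒ the second point lies to the east; separation 71.41°.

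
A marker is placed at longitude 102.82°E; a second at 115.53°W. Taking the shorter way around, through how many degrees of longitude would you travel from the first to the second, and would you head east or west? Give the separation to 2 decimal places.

Raw difference: -115.53 − 102.82 = -218.35°.
Normalise into (−180°, 180°]: -218.35° + 360° = 141.65°.
Positive ⇒ the second point lies to the east; separation 141.65°.

141.65° east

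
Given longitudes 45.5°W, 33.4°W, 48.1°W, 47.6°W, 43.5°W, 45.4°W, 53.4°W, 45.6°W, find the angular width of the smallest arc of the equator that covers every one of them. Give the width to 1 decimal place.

Sort the longitudes: -53.4°, -48.1°, -47.6°, -45.6°, -45.5°, -45.4°, -43.5°, -33.4°.
Eastward gaps between consecutive values (wrapping around): 5.3°, 0.5°, 2.0°, 0.1°, 0.1°, 1.9°, 10.1°, 340.0°.
Largest gap = 340.0° ⇒ minimal covering band is its complement: 360° − 340.0° = 20.0°.
Band runs from -53.4° eastward to -33.4°.

20.0°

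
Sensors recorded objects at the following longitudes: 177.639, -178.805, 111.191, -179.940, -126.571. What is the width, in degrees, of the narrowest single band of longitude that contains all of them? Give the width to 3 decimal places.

Sort the longitudes: -179.940°, -178.805°, -126.571°, +111.191°, +177.639°.
Eastward gaps between consecutive values (wrapping around): 1.135°, 52.234°, 237.762°, 66.448°, 2.421°.
Largest gap = 237.762° ⇒ minimal covering band is its complement: 360° − 237.762° = 122.238°.
Band runs from +111.191° eastward to -126.571°, crossing the antimeridian.

122.238°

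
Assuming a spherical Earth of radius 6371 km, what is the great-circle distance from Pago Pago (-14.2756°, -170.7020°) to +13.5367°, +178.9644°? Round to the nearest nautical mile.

1779 nmi

Δλ = 178.9644 − -170.7020 = 349.6664°; wrapped into (−180°, 180°]: -10.3336°.
Δφ = 13.5367 − -14.2756 = 27.8123°.
a = sin²(Δφ/2) + cos φ₁ · cos φ₂ · sin²(Δλ/2) = 0.065401.
c = 2·atan2(√a, √(1−a)) = 0.51722 rad → d = 6371·c ≈ 3295.19 km ≈ 1779.26 nmi.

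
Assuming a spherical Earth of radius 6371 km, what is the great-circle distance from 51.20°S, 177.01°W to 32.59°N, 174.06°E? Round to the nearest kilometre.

Δλ = 174.06 − -177.01 = 351.07°; wrapped into (−180°, 180°]: -8.93°.
Δφ = 32.59 − -51.20 = 83.79°.
a = sin²(Δφ/2) + cos φ₁ · cos φ₂ · sin²(Δλ/2) = 0.449113.
c = 2·atan2(√a, √(1−a)) = 1.46885 rad → d = 6371·c ≈ 9358.02 km.

9358 km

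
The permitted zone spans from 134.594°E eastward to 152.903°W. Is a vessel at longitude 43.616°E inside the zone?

Band width going east from +134.594° to -152.903°: ((-152.903 − 134.594) mod 360) = 72.503°.
Offset of +43.616° east of the west edge: ((43.616 − 134.594) mod 360) = 269.022°.
269.022° > 72.503° ⇒ outside.

No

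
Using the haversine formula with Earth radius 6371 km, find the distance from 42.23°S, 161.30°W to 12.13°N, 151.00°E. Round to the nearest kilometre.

Δλ = 151.00 − -161.30 = 312.30°; wrapped into (−180°, 180°]: -47.70°.
Δφ = 12.13 − -42.23 = 54.36°.
a = sin²(Δφ/2) + cos φ₁ · cos φ₂ · sin²(Δλ/2) = 0.327011.
c = 2·atan2(√a, √(1−a)) = 1.21752 rad → d = 6371·c ≈ 7756.79 km.

7757 km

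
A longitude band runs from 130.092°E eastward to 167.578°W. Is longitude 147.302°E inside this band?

Yes

Band width going east from +130.092° to -167.578°: ((-167.578 − 130.092) mod 360) = 62.330°.
Offset of +147.302° east of the west edge: ((147.302 − 130.092) mod 360) = 17.210°.
17.210° ≤ 62.330° ⇒ inside.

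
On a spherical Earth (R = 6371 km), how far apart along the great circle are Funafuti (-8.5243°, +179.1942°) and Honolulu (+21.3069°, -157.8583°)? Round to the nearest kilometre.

4157 km

Δλ = -157.8583 − 179.1942 = -337.0525°; wrapped into (−180°, 180°]: 22.9475°.
Δφ = 21.3069 − -8.5243 = 29.8312°.
a = sin²(Δφ/2) + cos φ₁ · cos φ₂ · sin²(Δλ/2) = 0.102710.
c = 2·atan2(√a, √(1−a)) = 0.65248 rad → d = 6371·c ≈ 4156.95 km.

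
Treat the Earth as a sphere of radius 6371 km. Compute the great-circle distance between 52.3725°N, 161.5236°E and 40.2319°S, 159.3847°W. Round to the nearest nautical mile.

Δλ = -159.3847 − 161.5236 = -320.9083°; wrapped into (−180°, 180°]: 39.0917°.
Δφ = -40.2319 − 52.3725 = -92.6044°.
a = sin²(Δφ/2) + cos φ₁ · cos φ₂ · sin²(Δλ/2) = 0.574891.
c = 2·atan2(√a, √(1−a)) = 1.72114 rad → d = 6371·c ≈ 10965.40 km ≈ 5920.84 nmi.

5921 nmi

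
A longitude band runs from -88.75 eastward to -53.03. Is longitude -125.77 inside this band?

No

Band width going east from -88.75° to -53.03°: ((-53.03 − -88.75) mod 360) = 35.72°.
Offset of -125.77° east of the west edge: ((-125.77 − -88.75) mod 360) = 322.98°.
322.98° > 35.72° ⇒ outside.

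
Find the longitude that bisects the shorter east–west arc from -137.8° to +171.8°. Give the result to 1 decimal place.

Signed shortest Δλ from -137.8° to +171.8° is -50.4°.
Midpoint longitude = -137.8° + (-50.4°)/2 = -137.8° − 25.2° = -163.0°.
(The naïve average (-137.8 + +171.8)/2 = 17.0° is on the wrong side of the globe.)

-163.0°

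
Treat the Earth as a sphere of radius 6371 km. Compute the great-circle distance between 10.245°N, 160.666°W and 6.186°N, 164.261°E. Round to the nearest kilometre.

Δλ = 164.261 − -160.666 = 324.927°; wrapped into (−180°, 180°]: -35.073°.
Δφ = 6.186 − 10.245 = -4.059°.
a = sin²(Δφ/2) + cos φ₁ · cos φ₂ · sin²(Δλ/2) = 0.090076.
c = 2·atan2(√a, √(1−a)) = 0.60965 rad → d = 6371·c ≈ 3884.09 km.

3884 km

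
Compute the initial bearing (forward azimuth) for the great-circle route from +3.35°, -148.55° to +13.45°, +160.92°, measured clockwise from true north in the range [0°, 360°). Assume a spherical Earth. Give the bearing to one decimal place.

Δλ = 160.92 − -148.55 = 309.47°; wrapped into (−180°, 180°]: -50.53°.
θ = atan2( sin Δλ · cos φ₂ , cos φ₁ · sin φ₂ − sin φ₁ · cos φ₂ · cos Δλ )
  = atan2(-0.75079, 0.19607) = -75.364° → normalised to [0°, 360°): 284.636°.

284.6°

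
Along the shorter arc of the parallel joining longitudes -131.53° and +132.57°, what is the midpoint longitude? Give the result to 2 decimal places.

-179.48°

Signed shortest Δλ from -131.53° to +132.57° is -95.90°.
Midpoint longitude = -131.53° + (-95.90°)/2 = -131.53° − 47.95° = -179.48°.
(The naïve average (-131.53 + +132.57)/2 = 0.52° is on the wrong side of the globe.)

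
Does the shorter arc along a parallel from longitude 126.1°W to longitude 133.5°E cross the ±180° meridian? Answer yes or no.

Yes

Naïve |133.5 − -126.1| = 259.6° > 180°, so the shorter arc goes the other way round — across 180°.
Signed shortest Δλ = ((133.5 − -126.1 + 180) mod 360) − 180 = -100.4°.
Going west by 100.4° from -126.1° passes through 180° before reaching +133.5°.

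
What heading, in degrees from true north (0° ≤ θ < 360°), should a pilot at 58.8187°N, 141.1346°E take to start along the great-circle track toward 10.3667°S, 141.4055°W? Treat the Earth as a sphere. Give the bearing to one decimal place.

106.0°

Δλ = -141.4055 − 141.1346 = -282.5401°; wrapped into (−180°, 180°]: 77.4599°.
θ = atan2( sin Δλ · cos φ₂ , cos φ₁ · sin φ₂ − sin φ₁ · cos φ₂ · cos Δλ )
  = atan2(0.96021, -0.27589) = 106.031° → normalised to [0°, 360°): 106.031°.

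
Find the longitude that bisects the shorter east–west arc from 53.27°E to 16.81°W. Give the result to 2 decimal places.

18.23°E

Signed shortest Δλ from +53.27° to -16.81° is -70.08°.
Midpoint longitude = +53.27° + (-70.08°)/2 = +53.27° − 35.04° = +18.23°.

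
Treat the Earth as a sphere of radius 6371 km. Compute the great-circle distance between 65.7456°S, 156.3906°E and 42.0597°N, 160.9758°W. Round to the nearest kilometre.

Δλ = -160.9758 − 156.3906 = -317.3664°; wrapped into (−180°, 180°]: 42.6336°.
Δφ = 42.0597 − -65.7456 = 107.8053°.
a = sin²(Δφ/2) + cos φ₁ · cos φ₂ · sin²(Δλ/2) = 0.693196.
c = 2·atan2(√a, √(1−a)) = 1.96751 rad → d = 6371·c ≈ 12535.02 km.

12535 km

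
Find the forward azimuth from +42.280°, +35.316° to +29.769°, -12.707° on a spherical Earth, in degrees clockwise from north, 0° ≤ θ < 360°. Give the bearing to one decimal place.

267.9°

Δλ = -12.707 − 35.316 = -48.023°.
θ = atan2( sin Δλ · cos φ₂ , cos φ₁ · sin φ₂ − sin φ₁ · cos φ₂ · cos Δλ )
  = atan2(-0.64531, -0.02323) = -92.062° → normalised to [0°, 360°): 267.938°.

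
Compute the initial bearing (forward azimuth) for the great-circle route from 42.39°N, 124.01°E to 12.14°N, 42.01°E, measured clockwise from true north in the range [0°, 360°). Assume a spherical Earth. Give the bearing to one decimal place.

Δλ = 42.01 − 124.01 = -82.00°.
θ = atan2( sin Δλ · cos φ₂ , cos φ₁ · sin φ₂ − sin φ₁ · cos φ₂ · cos Δλ )
  = atan2(-0.96812, 0.06359) = -86.242° → normalised to [0°, 360°): 273.758°.

273.8°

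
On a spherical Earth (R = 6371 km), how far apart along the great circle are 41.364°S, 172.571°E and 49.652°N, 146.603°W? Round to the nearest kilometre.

Δλ = -146.603 − 172.571 = -319.174°; wrapped into (−180°, 180°]: 40.826°.
Δφ = 49.652 − -41.364 = 91.016°.
a = sin²(Δφ/2) + cos φ₁ · cos φ₂ · sin²(Δλ/2) = 0.567977.
c = 2·atan2(√a, √(1−a)) = 1.70717 rad → d = 6371·c ≈ 10876.40 km.

10876 km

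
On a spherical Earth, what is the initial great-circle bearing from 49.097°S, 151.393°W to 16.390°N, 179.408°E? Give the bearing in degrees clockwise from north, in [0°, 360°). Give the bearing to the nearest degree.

330°

Δλ = 179.408 − -151.393 = 330.801°; wrapped into (−180°, 180°]: -29.199°.
θ = atan2( sin Δλ · cos φ₂ , cos φ₁ · sin φ₂ − sin φ₁ · cos φ₂ · cos Δλ )
  = atan2(-0.46802, 0.81773) = -29.784° → normalised to [0°, 360°): 330.216°.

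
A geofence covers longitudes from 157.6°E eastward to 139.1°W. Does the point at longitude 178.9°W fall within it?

Yes

Band width going east from +157.6° to -139.1°: ((-139.1 − 157.6) mod 360) = 63.3°.
Offset of -178.9° east of the west edge: ((-178.9 − 157.6) mod 360) = 23.5°.
23.5° ≤ 63.3° ⇒ inside.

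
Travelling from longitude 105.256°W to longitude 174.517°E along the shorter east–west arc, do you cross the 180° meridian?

Yes

Naïve |174.517 − -105.256| = 279.773° > 180°, so the shorter arc goes the other way round — across 180°.
Signed shortest Δλ = ((174.517 − -105.256 + 180) mod 360) − 180 = -80.227°.
Going west by 80.227° from -105.256° passes through 180° before reaching +174.517°.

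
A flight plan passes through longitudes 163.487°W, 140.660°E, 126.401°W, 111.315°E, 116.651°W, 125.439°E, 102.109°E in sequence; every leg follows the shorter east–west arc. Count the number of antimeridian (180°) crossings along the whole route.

5

Leg 1: -163.487° → +140.660°, shortest Δλ = -55.853° (west) — crosses 180°.
Leg 2: +140.660° → -126.401°, shortest Δλ = 92.939° (east) — crosses 180°.
Leg 3: -126.401° → +111.315°, shortest Δλ = -122.284° (west) — crosses 180°.
Leg 4: +111.315° → -116.651°, shortest Δλ = 132.034° (east) — crosses 180°.
Leg 5: -116.651° → +125.439°, shortest Δλ = -117.91° (west) — crosses 180°.
Leg 6: +125.439° → +102.109°, shortest Δλ = -23.33° (west) — does not cross 180°.
Total crossings: 5.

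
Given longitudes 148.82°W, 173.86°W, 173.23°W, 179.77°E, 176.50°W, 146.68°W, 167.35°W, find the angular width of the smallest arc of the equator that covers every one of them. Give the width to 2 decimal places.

33.55°

Sort the longitudes: -176.50°, -173.86°, -173.23°, -167.35°, -148.82°, -146.68°, +179.77°.
Eastward gaps between consecutive values (wrapping around): 2.64°, 0.63°, 5.88°, 18.53°, 2.14°, 326.45°, 3.73°.
Largest gap = 326.45° ⇒ minimal covering band is its complement: 360° − 326.45° = 33.55°.
Band runs from +179.77° eastward to -146.68°, crossing the antimeridian.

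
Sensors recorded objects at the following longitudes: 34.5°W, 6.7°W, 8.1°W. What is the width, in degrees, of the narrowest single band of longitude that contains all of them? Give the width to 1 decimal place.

Sort the longitudes: -34.5°, -8.1°, -6.7°.
Eastward gaps between consecutive values (wrapping around): 26.4°, 1.4°, 332.2°.
Largest gap = 332.2° ⇒ minimal covering band is its complement: 360° − 332.2° = 27.8°.
Band runs from -34.5° eastward to -6.7°.

27.8°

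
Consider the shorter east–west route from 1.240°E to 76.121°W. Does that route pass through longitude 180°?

Signed shortest Δλ = ((-76.121 − 1.240 + 180) mod 360) − 180 = -77.361°.
Going west by 77.361° from +1.240° reaches -76.121° without touching 180°.

No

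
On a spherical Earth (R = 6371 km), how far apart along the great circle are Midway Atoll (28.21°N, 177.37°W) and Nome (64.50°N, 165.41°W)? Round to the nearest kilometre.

Δλ = -165.41 − -177.37 = 11.96°.
Δφ = 64.50 − 28.21 = 36.29°.
a = sin²(Δφ/2) + cos φ₁ · cos φ₂ · sin²(Δλ/2) = 0.101102.
c = 2·atan2(√a, √(1−a)) = 0.64716 rad → d = 6371·c ≈ 4123.09 km.

4123 km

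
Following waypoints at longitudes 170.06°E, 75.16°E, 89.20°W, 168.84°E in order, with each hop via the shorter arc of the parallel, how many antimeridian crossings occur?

1

Leg 1: +170.06° → +75.16°, shortest Δλ = -94.9° (west) — does not cross 180°.
Leg 2: +75.16° → -89.20°, shortest Δλ = -164.36° (west) — does not cross 180°.
Leg 3: -89.20° → +168.84°, shortest Δλ = -101.96° (west) — crosses 180°.
Total crossings: 1.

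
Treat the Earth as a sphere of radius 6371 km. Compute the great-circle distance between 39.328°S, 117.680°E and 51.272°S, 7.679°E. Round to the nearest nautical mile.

Δλ = 7.679 − 117.680 = -110.001°.
Δφ = -51.272 − -39.328 = -11.944°.
a = sin²(Δφ/2) + cos φ₁ · cos φ₂ · sin²(Δλ/2) = 0.335557.
c = 2·atan2(√a, √(1−a)) = 1.23567 rad → d = 6371·c ≈ 7872.47 km ≈ 4250.79 nmi.

4251 nmi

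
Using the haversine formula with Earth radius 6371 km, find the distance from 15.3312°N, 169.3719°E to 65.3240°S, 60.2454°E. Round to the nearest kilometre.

12437 km

Δλ = 60.2454 − 169.3719 = -109.1265°.
Δφ = -65.3240 − 15.3312 = -80.6552°.
a = sin²(Δφ/2) + cos φ₁ · cos φ₂ · sin²(Δλ/2) = 0.686089.
c = 2·atan2(√a, √(1−a)) = 1.95215 rad → d = 6371·c ≈ 12437.15 km.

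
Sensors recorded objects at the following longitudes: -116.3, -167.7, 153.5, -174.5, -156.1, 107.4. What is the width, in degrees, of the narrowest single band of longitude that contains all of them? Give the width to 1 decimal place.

Sort the longitudes: -174.5°, -167.7°, -156.1°, -116.3°, +107.4°, +153.5°.
Eastward gaps between consecutive values (wrapping around): 6.8°, 11.6°, 39.8°, 223.7°, 46.1°, 32.0°.
Largest gap = 223.7° ⇒ minimal covering band is its complement: 360° − 223.7° = 136.3°.
Band runs from +107.4° eastward to -116.3°, crossing the antimeridian.

136.3°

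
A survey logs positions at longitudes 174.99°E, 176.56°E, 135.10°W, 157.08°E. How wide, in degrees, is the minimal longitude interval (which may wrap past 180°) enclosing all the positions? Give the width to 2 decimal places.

Sort the longitudes: -135.10°, +157.08°, +174.99°, +176.56°.
Eastward gaps between consecutive values (wrapping around): 292.18°, 17.91°, 1.57°, 48.34°.
Largest gap = 292.18° ⇒ minimal covering band is its complement: 360° − 292.18° = 67.82°.
Band runs from +157.08° eastward to -135.10°, crossing the antimeridian.

67.82°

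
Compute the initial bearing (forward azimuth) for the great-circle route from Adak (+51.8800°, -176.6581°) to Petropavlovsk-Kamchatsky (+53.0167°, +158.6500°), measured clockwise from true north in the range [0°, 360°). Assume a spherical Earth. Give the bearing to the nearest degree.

Δλ = 158.6500 − -176.6581 = 335.3081°; wrapped into (−180°, 180°]: -24.6919°.
θ = atan2( sin Δλ · cos φ₂ , cos φ₁ · sin φ₂ − sin φ₁ · cos φ₂ · cos Δλ )
  = atan2(-0.25130, 0.06311) = -75.903° → normalised to [0°, 360°): 284.097°.

284°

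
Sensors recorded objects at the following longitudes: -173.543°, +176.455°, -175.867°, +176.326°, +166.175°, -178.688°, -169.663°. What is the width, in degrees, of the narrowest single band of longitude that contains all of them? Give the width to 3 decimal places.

Sort the longitudes: -178.688°, -175.867°, -173.543°, -169.663°, +166.175°, +176.326°, +176.455°.
Eastward gaps between consecutive values (wrapping around): 2.821°, 2.324°, 3.880°, 335.838°, 10.151°, 0.129°, 4.857°.
Largest gap = 335.838° ⇒ minimal covering band is its complement: 360° − 335.838° = 24.162°.
Band runs from +166.175° eastward to -169.663°, crossing the antimeridian.

24.162°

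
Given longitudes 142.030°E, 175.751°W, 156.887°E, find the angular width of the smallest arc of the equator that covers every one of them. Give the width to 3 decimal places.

42.219°

Sort the longitudes: -175.751°, +142.030°, +156.887°.
Eastward gaps between consecutive values (wrapping around): 317.781°, 14.857°, 27.362°.
Largest gap = 317.781° ⇒ minimal covering band is its complement: 360° − 317.781° = 42.219°.
Band runs from +142.030° eastward to -175.751°, crossing the antimeridian.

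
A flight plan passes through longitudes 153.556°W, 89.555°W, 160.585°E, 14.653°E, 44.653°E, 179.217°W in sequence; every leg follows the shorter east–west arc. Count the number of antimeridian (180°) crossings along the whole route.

2

Leg 1: -153.556° → -89.555°, shortest Δλ = 64.001° (east) — does not cross 180°.
Leg 2: -89.555° → +160.585°, shortest Δλ = -109.86° (west) — crosses 180°.
Leg 3: +160.585° → +14.653°, shortest Δλ = -145.932° (west) — does not cross 180°.
Leg 4: +14.653° → +44.653°, shortest Δλ = 30.0° (east) — does not cross 180°.
Leg 5: +44.653° → -179.217°, shortest Δλ = 136.13° (east) — crosses 180°.
Total crossings: 2.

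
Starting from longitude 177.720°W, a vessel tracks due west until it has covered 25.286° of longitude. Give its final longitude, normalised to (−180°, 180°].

156.994°E

Start at -177.720°; shift −25.286° → -203.006°.
-203.006° lies outside (−180°, 180°]; add 360° → +156.994°.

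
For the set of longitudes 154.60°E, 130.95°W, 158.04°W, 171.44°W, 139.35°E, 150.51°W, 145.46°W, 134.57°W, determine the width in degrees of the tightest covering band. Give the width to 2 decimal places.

Sort the longitudes: -171.44°, -158.04°, -150.51°, -145.46°, -134.57°, -130.95°, +139.35°, +154.60°.
Eastward gaps between consecutive values (wrapping around): 13.40°, 7.53°, 5.05°, 10.89°, 3.62°, 270.30°, 15.25°, 33.96°.
Largest gap = 270.30° ⇒ minimal covering band is its complement: 360° − 270.30° = 89.70°.
Band runs from +139.35° eastward to -130.95°, crossing the antimeridian.

89.70°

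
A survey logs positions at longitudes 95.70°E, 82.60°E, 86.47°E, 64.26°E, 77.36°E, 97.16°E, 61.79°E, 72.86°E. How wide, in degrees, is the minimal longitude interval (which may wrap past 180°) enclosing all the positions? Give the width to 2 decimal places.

Sort the longitudes: +61.79°, +64.26°, +72.86°, +77.36°, +82.60°, +86.47°, +95.70°, +97.16°.
Eastward gaps between consecutive values (wrapping around): 2.47°, 8.60°, 4.50°, 5.24°, 3.87°, 9.23°, 1.46°, 324.63°.
Largest gap = 324.63° ⇒ minimal covering band is its complement: 360° − 324.63° = 35.37°.
Band runs from +61.79° eastward to +97.16°.

35.37°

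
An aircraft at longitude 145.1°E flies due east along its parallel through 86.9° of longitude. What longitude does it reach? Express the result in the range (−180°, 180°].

128.0°W

Start at +145.1°; shift +86.9° → +232.0°.
+232.0° lies outside (−180°, 180°]; subtract 360° → -128.0°.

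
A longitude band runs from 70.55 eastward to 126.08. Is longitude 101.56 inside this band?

Band width going east from +70.55° to +126.08°: ((126.08 − 70.55) mod 360) = 55.53°.
Offset of +101.56° east of the west edge: ((101.56 − 70.55) mod 360) = 31.01°.
31.01° ≤ 55.53° ⇒ inside.

Yes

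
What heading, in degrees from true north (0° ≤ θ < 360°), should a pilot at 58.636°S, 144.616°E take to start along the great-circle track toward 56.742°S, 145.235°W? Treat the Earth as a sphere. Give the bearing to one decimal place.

Δλ = -145.235 − 144.616 = -289.851°; wrapped into (−180°, 180°]: 70.149°.
θ = atan2( sin Δλ · cos φ₂ , cos φ₁ · sin φ₂ − sin φ₁ · cos φ₂ · cos Δλ )
  = atan2(0.51582, -0.27621) = 118.168° → normalised to [0°, 360°): 118.168°.

118.2°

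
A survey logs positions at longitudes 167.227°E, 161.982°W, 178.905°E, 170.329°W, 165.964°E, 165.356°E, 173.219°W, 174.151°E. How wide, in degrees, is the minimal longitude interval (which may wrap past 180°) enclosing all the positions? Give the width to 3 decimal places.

Sort the longitudes: -173.219°, -170.329°, -161.982°, +165.356°, +165.964°, +167.227°, +174.151°, +178.905°.
Eastward gaps between consecutive values (wrapping around): 2.890°, 8.347°, 327.338°, 0.608°, 1.263°, 6.924°, 4.754°, 7.876°.
Largest gap = 327.338° ⇒ minimal covering band is its complement: 360° − 327.338° = 32.662°.
Band runs from +165.356° eastward to -161.982°, crossing the antimeridian.

32.662°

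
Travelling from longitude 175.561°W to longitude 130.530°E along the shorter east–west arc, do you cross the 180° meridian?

Yes

Naïve |130.530 − -175.561| = 306.091° > 180°, so the shorter arc goes the other way round — across 180°.
Signed shortest Δλ = ((130.530 − -175.561 + 180) mod 360) − 180 = -53.909°.
Going west by 53.909° from -175.561° passes through 180° before reaching +130.530°.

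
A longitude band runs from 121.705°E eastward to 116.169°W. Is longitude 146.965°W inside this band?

Band width going east from +121.705° to -116.169°: ((-116.169 − 121.705) mod 360) = 122.126°.
Offset of -146.965° east of the west edge: ((-146.965 − 121.705) mod 360) = 91.330°.
91.330° ≤ 122.126° ⇒ inside.

Yes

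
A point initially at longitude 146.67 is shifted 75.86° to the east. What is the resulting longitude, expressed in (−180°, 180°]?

-137.47°

Start at +146.67°; shift +75.86° → +222.53°.
+222.53° lies outside (−180°, 180°]; subtract 360° → -137.47°.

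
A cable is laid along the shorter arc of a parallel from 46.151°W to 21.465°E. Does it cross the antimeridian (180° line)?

No

Signed shortest Δλ = ((21.465 − -46.151 + 180) mod 360) − 180 = 67.616°.
Going east by 67.616° from -46.151° reaches +21.465° without touching 180°.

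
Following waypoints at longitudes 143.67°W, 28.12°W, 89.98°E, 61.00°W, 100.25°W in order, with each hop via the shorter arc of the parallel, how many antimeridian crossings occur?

Leg 1: -143.67° → -28.12°, shortest Δλ = 115.55° (east) — does not cross 180°.
Leg 2: -28.12° → +89.98°, shortest Δλ = 118.1° (east) — does not cross 180°.
Leg 3: +89.98° → -61.00°, shortest Δλ = -150.98° (west) — does not cross 180°.
Leg 4: -61.00° → -100.25°, shortest Δλ = -39.25° (west) — does not cross 180°.
Total crossings: 0.

0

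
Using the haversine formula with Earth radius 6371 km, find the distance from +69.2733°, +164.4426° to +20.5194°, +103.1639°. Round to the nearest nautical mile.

3653 nmi

Δλ = 103.1639 − 164.4426 = -61.2787°.
Δφ = 20.5194 − 69.2733 = -48.7539°.
a = sin²(Δφ/2) + cos φ₁ · cos φ₂ · sin²(Δλ/2) = 0.256440.
c = 2·atan2(√a, √(1−a)) = 1.06201 rad → d = 6371·c ≈ 6766.05 km ≈ 3653.38 nmi.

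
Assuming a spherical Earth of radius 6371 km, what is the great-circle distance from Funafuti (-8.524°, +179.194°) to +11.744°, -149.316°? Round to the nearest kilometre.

4147 km

Δλ = -149.316 − 179.194 = -328.510°; wrapped into (−180°, 180°]: 31.490°.
Δφ = 11.744 − -8.524 = 20.268°.
a = sin²(Δφ/2) + cos φ₁ · cos φ₂ · sin²(Δλ/2) = 0.102255.
c = 2·atan2(√a, √(1−a)) = 0.65098 rad → d = 6371·c ≈ 4147.40 km.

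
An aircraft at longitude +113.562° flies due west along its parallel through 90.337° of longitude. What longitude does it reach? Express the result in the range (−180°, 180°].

+23.225°

Start at +113.562°; shift −90.337° → +23.225°.
+23.225° already lies in (−180°, 180°].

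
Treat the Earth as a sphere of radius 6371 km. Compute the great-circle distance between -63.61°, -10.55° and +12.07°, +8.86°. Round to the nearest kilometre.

8577 km

Δλ = 8.86 − -10.55 = 19.41°.
Δφ = 12.07 − -63.61 = 75.68°.
a = sin²(Δφ/2) + cos φ₁ · cos φ₂ · sin²(Δλ/2) = 0.388683.
c = 2·atan2(√a, √(1−a)) = 1.34628 rad → d = 6371·c ≈ 8577.16 km.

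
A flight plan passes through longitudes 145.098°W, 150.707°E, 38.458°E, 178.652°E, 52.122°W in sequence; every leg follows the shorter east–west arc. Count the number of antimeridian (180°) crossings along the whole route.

Leg 1: -145.098° → +150.707°, shortest Δλ = -64.195° (west) — crosses 180°.
Leg 2: +150.707° → +38.458°, shortest Δλ = -112.249° (west) — does not cross 180°.
Leg 3: +38.458° → +178.652°, shortest Δλ = 140.194° (east) — does not cross 180°.
Leg 4: +178.652° → -52.122°, shortest Δλ = 129.226° (east) — crosses 180°.
Total crossings: 2.

2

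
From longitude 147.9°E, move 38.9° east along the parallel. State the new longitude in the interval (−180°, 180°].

Start at +147.9°; shift +38.9° → +186.8°.
+186.8° lies outside (−180°, 180°]; subtract 360° → -173.2°.

173.2°W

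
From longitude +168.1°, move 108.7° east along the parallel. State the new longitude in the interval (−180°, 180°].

-83.2°

Start at +168.1°; shift +108.7° → +276.8°.
+276.8° lies outside (−180°, 180°]; subtract 360° → -83.2°.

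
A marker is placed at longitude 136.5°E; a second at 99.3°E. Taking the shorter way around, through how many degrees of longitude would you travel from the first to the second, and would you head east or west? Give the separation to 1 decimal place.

Raw difference: 99.3 − 136.5 = -37.2°.
Normalise into (−180°, 180°]: -37.2° stays -37.2°.
Negative ⇒ the second point lies to the west; separation 37.2°.

37.2° west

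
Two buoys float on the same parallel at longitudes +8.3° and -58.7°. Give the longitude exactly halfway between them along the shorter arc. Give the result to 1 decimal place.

Signed shortest Δλ from +8.3° to -58.7° is -67.0°.
Midpoint longitude = +8.3° + (-67.0°)/2 = +8.3° − 33.5° = -25.2°.

-25.2°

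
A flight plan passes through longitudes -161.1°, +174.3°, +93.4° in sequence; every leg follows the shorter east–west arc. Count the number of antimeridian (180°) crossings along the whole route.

1

Leg 1: -161.1° → +174.3°, shortest Δλ = -24.6° (west) — crosses 180°.
Leg 2: +174.3° → +93.4°, shortest Δλ = -80.9° (west) — does not cross 180°.
Total crossings: 1.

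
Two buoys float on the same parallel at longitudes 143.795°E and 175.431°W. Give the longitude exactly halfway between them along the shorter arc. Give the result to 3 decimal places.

Signed shortest Δλ from +143.795° to -175.431° is +40.774°.
Midpoint longitude = +143.795° + (+40.774°)/2 = +143.795° + 20.387° = +164.182°.
(The naïve average (+143.795 + -175.431)/2 = -15.818° is on the wrong side of the globe.)

164.182°E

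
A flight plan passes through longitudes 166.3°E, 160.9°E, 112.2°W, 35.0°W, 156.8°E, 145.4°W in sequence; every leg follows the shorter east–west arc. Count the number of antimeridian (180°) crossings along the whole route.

3

Leg 1: +166.3° → +160.9°, shortest Δλ = -5.4° (west) — does not cross 180°.
Leg 2: +160.9° → -112.2°, shortest Δλ = 86.9° (east) — crosses 180°.
Leg 3: -112.2° → -35.0°, shortest Δλ = 77.2° (east) — does not cross 180°.
Leg 4: -35.0° → +156.8°, shortest Δλ = -168.2° (west) — crosses 180°.
Leg 5: +156.8° → -145.4°, shortest Δλ = 57.8° (east) — crosses 180°.
Total crossings: 3.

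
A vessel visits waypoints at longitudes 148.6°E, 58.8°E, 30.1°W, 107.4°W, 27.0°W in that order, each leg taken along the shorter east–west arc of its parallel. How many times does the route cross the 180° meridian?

Leg 1: +148.6° → +58.8°, shortest Δλ = -89.8° (west) — does not cross 180°.
Leg 2: +58.8° → -30.1°, shortest Δλ = -88.9° (west) — does not cross 180°.
Leg 3: -30.1° → -107.4°, shortest Δλ = -77.3° (west) — does not cross 180°.
Leg 4: -107.4° → -27.0°, shortest Δλ = 80.4° (east) — does not cross 180°.
Total crossings: 0.

0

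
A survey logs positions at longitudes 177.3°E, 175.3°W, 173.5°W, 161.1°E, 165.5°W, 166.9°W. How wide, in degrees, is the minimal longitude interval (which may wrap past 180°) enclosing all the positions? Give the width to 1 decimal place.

33.4°

Sort the longitudes: -175.3°, -173.5°, -166.9°, -165.5°, +161.1°, +177.3°.
Eastward gaps between consecutive values (wrapping around): 1.8°, 6.6°, 1.4°, 326.6°, 16.2°, 7.4°.
Largest gap = 326.6° ⇒ minimal covering band is its complement: 360° − 326.6° = 33.4°.
Band runs from +161.1° eastward to -165.5°, crossing the antimeridian.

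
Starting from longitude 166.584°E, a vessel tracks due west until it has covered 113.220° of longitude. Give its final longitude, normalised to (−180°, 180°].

Start at +166.584°; shift −113.220° → +53.364°.
+53.364° already lies in (−180°, 180°].

53.364°E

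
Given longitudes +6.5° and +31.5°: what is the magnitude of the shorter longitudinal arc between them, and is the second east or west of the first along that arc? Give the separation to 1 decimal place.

25.0° east

Raw difference: 31.5 − 6.5 = 25.0°.
Normalise into (−180°, 180°]: 25.0° stays 25.0°.
Positive ⇒ the second point lies to the east; separation 25.0°.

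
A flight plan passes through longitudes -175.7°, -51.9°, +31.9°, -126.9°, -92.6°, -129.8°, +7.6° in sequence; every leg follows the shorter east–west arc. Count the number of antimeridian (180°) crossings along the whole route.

0

Leg 1: -175.7° → -51.9°, shortest Δλ = 123.8° (east) — does not cross 180°.
Leg 2: -51.9° → +31.9°, shortest Δλ = 83.8° (east) — does not cross 180°.
Leg 3: +31.9° → -126.9°, shortest Δλ = -158.8° (west) — does not cross 180°.
Leg 4: -126.9° → -92.6°, shortest Δλ = 34.3° (east) — does not cross 180°.
Leg 5: -92.6° → -129.8°, shortest Δλ = -37.2° (west) — does not cross 180°.
Leg 6: -129.8° → +7.6°, shortest Δλ = 137.4° (east) — does not cross 180°.
Total crossings: 0.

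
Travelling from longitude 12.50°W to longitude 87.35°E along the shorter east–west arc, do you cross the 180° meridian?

Signed shortest Δλ = ((87.35 − -12.50 + 180) mod 360) − 180 = 99.85°.
Going east by 99.85° from -12.50° reaches +87.35° without touching 180°.

No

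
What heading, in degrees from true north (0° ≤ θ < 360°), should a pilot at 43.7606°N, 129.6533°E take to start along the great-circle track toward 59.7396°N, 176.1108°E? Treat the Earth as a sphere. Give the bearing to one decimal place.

Δλ = 176.1108 − 129.6533 = 46.4575°.
θ = atan2( sin Δλ · cos φ₂ , cos φ₁ · sin φ₂ − sin φ₁ · cos φ₂ · cos Δλ )
  = atan2(0.36528, 0.38372) = 43.590° → normalised to [0°, 360°): 43.590°.

43.6°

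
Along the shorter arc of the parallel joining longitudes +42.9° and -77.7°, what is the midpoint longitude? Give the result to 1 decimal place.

Signed shortest Δλ from +42.9° to -77.7° is -120.6°.
Midpoint longitude = +42.9° + (-120.6°)/2 = +42.9° − 60.3° = -17.4°.

-17.4°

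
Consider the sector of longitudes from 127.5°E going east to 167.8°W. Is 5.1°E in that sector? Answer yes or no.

No

Band width going east from +127.5° to -167.8°: ((-167.8 − 127.5) mod 360) = 64.7°.
Offset of +5.1° east of the west edge: ((5.1 − 127.5) mod 360) = 237.6°.
237.6° > 64.7° ⇒ outside.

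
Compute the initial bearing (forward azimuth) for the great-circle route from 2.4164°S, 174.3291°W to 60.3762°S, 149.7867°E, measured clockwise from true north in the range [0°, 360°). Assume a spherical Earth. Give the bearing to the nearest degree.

Δλ = 149.7867 − -174.3291 = 324.1158°; wrapped into (−180°, 180°]: -35.8842°.
θ = atan2( sin Δλ · cos φ₂ , cos φ₁ · sin φ₂ − sin φ₁ · cos φ₂ · cos Δλ )
  = atan2(-0.28974, -0.85163) = -161.211° → normalised to [0°, 360°): 198.789°.

199°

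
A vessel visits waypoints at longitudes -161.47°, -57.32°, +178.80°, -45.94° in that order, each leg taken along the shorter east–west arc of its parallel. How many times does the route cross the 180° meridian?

2

Leg 1: -161.47° → -57.32°, shortest Δλ = 104.15° (east) — does not cross 180°.
Leg 2: -57.32° → +178.80°, shortest Δλ = -123.88° (west) — crosses 180°.
Leg 3: +178.80° → -45.94°, shortest Δλ = 135.26° (east) — crosses 180°.
Total crossings: 2.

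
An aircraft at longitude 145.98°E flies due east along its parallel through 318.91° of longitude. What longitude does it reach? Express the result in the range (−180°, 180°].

Start at +145.98°; shift +318.91° → +464.89°.
+464.89° lies outside (−180°, 180°]; subtract 360° → +104.89°.

104.89°E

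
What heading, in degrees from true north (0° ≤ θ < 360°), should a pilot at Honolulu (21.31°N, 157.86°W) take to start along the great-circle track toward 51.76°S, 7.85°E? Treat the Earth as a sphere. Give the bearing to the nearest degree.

163°

Δλ = 7.85 − -157.86 = 165.71°.
θ = atan2( sin Δλ · cos φ₂ , cos φ₁ · sin φ₂ − sin φ₁ · cos φ₂ · cos Δλ )
  = atan2(0.15278, -0.51375) = 163.439° → normalised to [0°, 360°): 163.439°.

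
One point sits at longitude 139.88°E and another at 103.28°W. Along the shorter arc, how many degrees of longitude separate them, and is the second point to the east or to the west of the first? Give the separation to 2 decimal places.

116.84° east

Raw difference: -103.28 − 139.88 = -243.16°.
Normalise into (−180°, 180°]: -243.16° + 360° = 116.84°.
Positive ⇒ the second point lies to the east; separation 116.84°.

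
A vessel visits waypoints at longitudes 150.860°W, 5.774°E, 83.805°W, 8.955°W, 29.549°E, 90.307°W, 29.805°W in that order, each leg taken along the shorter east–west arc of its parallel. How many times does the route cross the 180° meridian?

0

Leg 1: -150.860° → +5.774°, shortest Δλ = 156.634° (east) — does not cross 180°.
Leg 2: +5.774° → -83.805°, shortest Δλ = -89.579° (west) — does not cross 180°.
Leg 3: -83.805° → -8.955°, shortest Δλ = 74.85° (east) — does not cross 180°.
Leg 4: -8.955° → +29.549°, shortest Δλ = 38.504° (east) — does not cross 180°.
Leg 5: +29.549° → -90.307°, shortest Δλ = -119.856° (west) — does not cross 180°.
Leg 6: -90.307° → -29.805°, shortest Δλ = 60.502° (east) — does not cross 180°.
Total crossings: 0.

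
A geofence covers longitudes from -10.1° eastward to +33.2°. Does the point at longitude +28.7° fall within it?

Yes

Band width going east from -10.1° to +33.2°: ((33.2 − -10.1) mod 360) = 43.3°.
Offset of +28.7° east of the west edge: ((28.7 − -10.1) mod 360) = 38.8°.
38.8° ≤ 43.3° ⇒ inside.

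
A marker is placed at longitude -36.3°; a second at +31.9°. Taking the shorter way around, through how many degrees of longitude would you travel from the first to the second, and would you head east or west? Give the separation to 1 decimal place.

Raw difference: 31.9 − -36.3 = 68.2°.
Normalise into (−180°, 180°]: 68.2° stays 68.2°.
Positive ⇒ the second point lies to the east; separation 68.2°.

68.2° east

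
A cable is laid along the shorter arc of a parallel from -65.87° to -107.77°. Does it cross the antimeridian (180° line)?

Signed shortest Δλ = ((-107.77 − -65.87 + 180) mod 360) − 180 = -41.9°.
Going west by 41.9° from -65.87° reaches -107.77° without touching 180°.

No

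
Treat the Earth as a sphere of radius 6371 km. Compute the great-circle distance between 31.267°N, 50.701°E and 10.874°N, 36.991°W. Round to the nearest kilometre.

9166 km

Δλ = -36.991 − 50.701 = -87.692°.
Δφ = 10.874 − 31.267 = -20.393°.
a = sin²(Δφ/2) + cos φ₁ · cos φ₂ · sin²(Δλ/2) = 0.434141.
c = 2·atan2(√a, √(1−a)) = 1.43869 rad → d = 6371·c ≈ 9165.92 km.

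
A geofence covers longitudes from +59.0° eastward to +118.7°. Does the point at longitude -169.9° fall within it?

No

Band width going east from +59.0° to +118.7°: ((118.7 − 59.0) mod 360) = 59.7°.
Offset of -169.9° east of the west edge: ((-169.9 − 59.0) mod 360) = 131.1°.
131.1° > 59.7° ⇒ outside.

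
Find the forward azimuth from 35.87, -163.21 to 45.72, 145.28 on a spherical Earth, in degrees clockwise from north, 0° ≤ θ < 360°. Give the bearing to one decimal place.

300.8°

Δλ = 145.28 − -163.21 = 308.49°; wrapped into (−180°, 180°]: -51.51°.
θ = atan2( sin Δλ · cos φ₂ , cos φ₁ · sin φ₂ − sin φ₁ · cos φ₂ · cos Δλ )
  = atan2(-0.54647, 0.32555) = -59.216° → normalised to [0°, 360°): 300.784°.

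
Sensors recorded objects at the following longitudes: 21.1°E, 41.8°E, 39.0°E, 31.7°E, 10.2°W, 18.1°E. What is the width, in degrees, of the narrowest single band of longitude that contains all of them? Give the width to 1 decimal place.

52.0°

Sort the longitudes: -10.2°, +18.1°, +21.1°, +31.7°, +39.0°, +41.8°.
Eastward gaps between consecutive values (wrapping around): 28.3°, 3.0°, 10.6°, 7.3°, 2.8°, 308.0°.
Largest gap = 308.0° ⇒ minimal covering band is its complement: 360° − 308.0° = 52.0°.
Band runs from -10.2° eastward to +41.8°.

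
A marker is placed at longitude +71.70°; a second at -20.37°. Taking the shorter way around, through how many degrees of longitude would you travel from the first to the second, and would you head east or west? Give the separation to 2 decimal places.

Raw difference: -20.37 − 71.70 = -92.07°.
Normalise into (−180°, 180°]: -92.07° stays -92.07°.
Negative ⇒ the second point lies to the west; separation 92.07°.

92.07° west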